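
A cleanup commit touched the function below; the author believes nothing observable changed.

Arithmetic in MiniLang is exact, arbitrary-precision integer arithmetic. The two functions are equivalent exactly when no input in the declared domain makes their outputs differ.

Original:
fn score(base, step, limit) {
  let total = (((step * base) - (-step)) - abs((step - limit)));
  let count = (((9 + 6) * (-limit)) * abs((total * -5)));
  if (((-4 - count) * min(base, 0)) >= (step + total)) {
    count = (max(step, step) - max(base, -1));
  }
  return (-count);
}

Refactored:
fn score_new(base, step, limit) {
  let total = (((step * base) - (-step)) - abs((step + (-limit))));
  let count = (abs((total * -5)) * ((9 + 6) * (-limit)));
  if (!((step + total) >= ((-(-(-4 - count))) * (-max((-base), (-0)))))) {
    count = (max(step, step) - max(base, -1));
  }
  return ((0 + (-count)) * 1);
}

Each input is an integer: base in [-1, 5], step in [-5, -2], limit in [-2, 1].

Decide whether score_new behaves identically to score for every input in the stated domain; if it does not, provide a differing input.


Whatever the rewrite altered, no input in the stated domain can expose a difference.
Spot check at base=5, step=-3, limit=1 — score: total = -22; count = -1650; (((-4 - count) * min(base, 0)) >= (step + total)) -> true; count = -8; return 8. score_new: total = -22; count = -1650; (!((step + total) >= ((-(-(-4 - count))) * (-max((-base), (-0)))))) -> true; count = -8; return 8. Both give 8.
Checked all 112 inputs in the declared domain: the outputs agree on every one.
verdict: equivalent


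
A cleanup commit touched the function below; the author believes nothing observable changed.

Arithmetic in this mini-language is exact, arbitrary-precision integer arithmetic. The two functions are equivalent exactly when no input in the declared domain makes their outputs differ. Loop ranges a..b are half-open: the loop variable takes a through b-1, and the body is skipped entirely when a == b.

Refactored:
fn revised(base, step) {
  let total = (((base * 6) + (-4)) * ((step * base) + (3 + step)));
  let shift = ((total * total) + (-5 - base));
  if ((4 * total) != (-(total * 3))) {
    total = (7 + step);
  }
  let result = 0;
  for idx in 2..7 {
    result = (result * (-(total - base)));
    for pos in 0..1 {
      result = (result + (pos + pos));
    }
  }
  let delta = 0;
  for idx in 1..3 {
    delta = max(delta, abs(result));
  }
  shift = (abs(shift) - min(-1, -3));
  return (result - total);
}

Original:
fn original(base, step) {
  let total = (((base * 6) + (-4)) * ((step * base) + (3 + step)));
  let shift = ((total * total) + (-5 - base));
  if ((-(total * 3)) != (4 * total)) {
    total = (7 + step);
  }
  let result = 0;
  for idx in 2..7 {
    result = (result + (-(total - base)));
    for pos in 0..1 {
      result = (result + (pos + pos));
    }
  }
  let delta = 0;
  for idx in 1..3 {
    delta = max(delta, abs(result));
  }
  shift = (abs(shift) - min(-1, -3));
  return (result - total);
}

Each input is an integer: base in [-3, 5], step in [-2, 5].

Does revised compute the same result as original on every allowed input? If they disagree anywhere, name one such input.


At base=-3, step=-2: original gives -45, revised gives -5.
verdict: not equivalent; witness: base=-3, step=-2


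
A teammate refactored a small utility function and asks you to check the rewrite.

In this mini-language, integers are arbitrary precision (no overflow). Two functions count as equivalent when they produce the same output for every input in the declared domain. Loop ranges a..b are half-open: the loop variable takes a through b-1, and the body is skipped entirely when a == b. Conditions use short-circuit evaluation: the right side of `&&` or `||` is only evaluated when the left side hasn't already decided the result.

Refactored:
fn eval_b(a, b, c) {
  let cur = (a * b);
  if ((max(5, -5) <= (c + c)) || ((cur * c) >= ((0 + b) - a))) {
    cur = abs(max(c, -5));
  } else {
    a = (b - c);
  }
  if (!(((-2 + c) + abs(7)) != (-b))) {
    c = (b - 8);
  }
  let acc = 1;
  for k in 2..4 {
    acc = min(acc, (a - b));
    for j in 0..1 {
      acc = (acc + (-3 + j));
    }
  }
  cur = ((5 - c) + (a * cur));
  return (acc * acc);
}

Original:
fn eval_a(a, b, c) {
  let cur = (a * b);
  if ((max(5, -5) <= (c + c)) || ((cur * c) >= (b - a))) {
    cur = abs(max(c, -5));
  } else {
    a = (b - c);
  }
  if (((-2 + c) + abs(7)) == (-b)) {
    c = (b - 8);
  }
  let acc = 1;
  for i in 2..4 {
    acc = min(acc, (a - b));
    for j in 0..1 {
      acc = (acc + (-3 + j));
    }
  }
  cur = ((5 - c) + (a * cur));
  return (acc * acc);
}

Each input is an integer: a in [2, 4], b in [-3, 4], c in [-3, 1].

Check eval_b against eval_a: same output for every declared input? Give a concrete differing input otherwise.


Behavior is preserved: although arithmetic usage differs; constant usage differs; local variable names differ; boolean connective usage differs; comparison usage differs, the outputs never diverge.
One worked example (a=2, b=-3, c=0) — eval_a: cur becomes -6; next ((max(5, -5) <= (c + c)) || ((cur * c) >= (b - a))) evaluates to true; next cur becomes 0; next (((-2 + c) + abs(7)) == (-b)) evaluates to false; next acc becomes 1; next at i=2:; next acc becomes 1; next at j=0:; next acc becomes -2; next at i=3:; next acc becomes -2; next at j=0:; next acc becomes -5; next cur becomes 5; next final value 25; eval_b: cur becomes -6; next ((max(5, -5) <= (c + c)) || ((cur * c) >= ((0 + b) - a))) evaluates to true; next cur becomes 0; next (!(((-2 + c) + abs(7)) != (-b))) evaluates to false; next acc becomes 1; next at k=2:; next acc becomes 1; next at j=0:; next acc becomes -2; next at k=3:; next acc becomes -2; next at j=0:; next acc becomes -5; next cur becomes 5; next final value 25; agreement on 25.
An exhaustive pass over the 120 declared inputs shows identical outputs.
verdict: equivalent


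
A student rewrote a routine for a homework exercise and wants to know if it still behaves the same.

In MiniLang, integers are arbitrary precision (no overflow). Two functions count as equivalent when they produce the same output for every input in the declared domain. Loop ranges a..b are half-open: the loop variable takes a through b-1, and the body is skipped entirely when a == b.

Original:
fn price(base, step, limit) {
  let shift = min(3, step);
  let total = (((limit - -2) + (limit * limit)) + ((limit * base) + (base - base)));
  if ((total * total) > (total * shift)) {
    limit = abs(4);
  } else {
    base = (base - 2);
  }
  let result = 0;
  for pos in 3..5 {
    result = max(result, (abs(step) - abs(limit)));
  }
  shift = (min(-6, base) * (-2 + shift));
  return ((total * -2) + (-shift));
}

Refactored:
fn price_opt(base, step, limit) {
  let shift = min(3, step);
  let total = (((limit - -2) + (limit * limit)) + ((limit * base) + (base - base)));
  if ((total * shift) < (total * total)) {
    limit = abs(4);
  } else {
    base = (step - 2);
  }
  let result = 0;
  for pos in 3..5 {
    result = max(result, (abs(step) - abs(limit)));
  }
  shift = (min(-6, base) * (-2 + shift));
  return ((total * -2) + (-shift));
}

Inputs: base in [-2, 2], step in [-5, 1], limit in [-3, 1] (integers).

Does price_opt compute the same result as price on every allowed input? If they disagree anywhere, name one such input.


On input base=2, step=-5, limit=-2, price returns -42 while price_opt returns -49.
verdict: not equivalent; witness: base=2, step=-5, limit=-2


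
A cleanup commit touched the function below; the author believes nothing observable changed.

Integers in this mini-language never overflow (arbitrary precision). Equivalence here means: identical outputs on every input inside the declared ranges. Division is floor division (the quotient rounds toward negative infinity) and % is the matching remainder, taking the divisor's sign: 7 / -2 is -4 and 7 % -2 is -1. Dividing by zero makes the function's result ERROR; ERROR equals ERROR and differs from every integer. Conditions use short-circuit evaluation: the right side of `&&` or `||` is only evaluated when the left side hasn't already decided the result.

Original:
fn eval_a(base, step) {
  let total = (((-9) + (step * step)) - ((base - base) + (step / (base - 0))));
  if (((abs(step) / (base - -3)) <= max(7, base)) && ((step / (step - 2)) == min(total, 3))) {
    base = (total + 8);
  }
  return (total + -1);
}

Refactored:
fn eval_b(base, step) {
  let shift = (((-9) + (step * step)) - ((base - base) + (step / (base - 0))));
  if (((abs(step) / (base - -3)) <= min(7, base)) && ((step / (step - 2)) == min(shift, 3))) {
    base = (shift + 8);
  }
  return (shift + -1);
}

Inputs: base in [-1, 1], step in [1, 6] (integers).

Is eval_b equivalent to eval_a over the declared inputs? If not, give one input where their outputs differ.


Take base=-1, step=2.
eval_a: total=-3, then a zero divisor aborts: ERROR
eval_b: shift=-3, then (((abs(step) / (base - -3)) <= min(7, base)) && ((step / (step - 2)) == min(shift, 3))) is false, then returns -4
ERROR vs -4 — the two versions disagree here.
verdict: not equivalent; witness: base=-1, step=2


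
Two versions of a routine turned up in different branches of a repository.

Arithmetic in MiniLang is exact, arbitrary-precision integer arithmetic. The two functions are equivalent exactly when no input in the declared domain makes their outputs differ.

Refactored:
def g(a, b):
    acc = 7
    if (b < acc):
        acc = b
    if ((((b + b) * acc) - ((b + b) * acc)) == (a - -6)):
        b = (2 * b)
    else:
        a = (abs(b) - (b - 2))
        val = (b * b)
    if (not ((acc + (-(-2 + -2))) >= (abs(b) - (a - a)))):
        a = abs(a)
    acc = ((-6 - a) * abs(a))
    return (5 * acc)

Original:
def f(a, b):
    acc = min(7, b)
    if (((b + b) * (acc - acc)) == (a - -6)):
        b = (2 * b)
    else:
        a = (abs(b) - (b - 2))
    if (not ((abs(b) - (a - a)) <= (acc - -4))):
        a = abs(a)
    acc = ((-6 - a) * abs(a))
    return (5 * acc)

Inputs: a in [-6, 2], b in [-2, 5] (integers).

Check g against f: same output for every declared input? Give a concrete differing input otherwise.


This is a faithful refactor — comparison usage differs, branching structure differs, statement counts differ, min/max/abs usage differs, local variable names differ, constant usage differs, arithmetic usage differs, but the computed results match everywhere.
Spot check at a=-1, b=1 — f: acc = 1; (((b + b) * (acc - acc)) == (a - -6)) -> false; a = 2; (not ((abs(b) - (a - a)) <= (acc - -4))) -> false; acc = -16; return -80. g: acc = 7; (b < acc) -> true; acc = 1; ((((b + b) * acc) - ((b + b) * acc)) == (a - -6)) -> false; a = 2; val = 1; (not ((acc + (-(-2 + -2))) >= (abs(b) - (a - a)))) -> false; acc = -16; return -80. Both give -80.
Checked all 72 inputs in the declared domain: the outputs agree on every one.
verdict: equivalent


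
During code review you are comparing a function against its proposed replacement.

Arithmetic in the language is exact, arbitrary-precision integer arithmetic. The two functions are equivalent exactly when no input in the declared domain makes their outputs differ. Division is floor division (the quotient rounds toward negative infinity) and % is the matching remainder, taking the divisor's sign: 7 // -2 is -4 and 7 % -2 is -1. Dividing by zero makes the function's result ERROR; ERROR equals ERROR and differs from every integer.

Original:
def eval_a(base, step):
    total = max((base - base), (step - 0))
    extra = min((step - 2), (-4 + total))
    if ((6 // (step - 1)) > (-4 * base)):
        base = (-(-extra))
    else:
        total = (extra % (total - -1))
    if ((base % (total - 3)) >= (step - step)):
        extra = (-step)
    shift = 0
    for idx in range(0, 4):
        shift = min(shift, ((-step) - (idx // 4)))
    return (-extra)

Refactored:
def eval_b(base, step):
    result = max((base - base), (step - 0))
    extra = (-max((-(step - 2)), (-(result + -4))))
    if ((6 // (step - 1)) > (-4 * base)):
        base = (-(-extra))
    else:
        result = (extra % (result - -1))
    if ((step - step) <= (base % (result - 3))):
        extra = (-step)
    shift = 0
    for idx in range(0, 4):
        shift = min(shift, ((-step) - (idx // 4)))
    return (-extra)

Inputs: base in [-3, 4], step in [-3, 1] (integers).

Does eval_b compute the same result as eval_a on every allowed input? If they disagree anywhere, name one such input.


Equivalent — the differences include min/max/abs usage differs; also comparison usage differs; also local variable names differ, yet no declared input distinguishes the two.
Tracing base=0, step=0: eval_a: total := 0 | extra := -4 | ((6 // (step - 1)) > (-4 * base)): false | total := 0 | ((base % (total - 3)) >= (step - step)): true | extra := 0 | shift := 0 | iter idx=0: | shift := 0 | iter idx=1: | shift := 0 | iter idx=2: | shift := 0 | iter idx=3: | shift := 0 | result 0 | eval_b: result := 0 | extra := -4 | ((6 // (step - 1)) > (-4 * base)): false | result := 0 | ((step - step) <= (base % (result - 3))): true | extra := 0 | shift := 0 | iter idx=0: | shift := 0 | iter idx=1: | shift := 0 | iter idx=2: | shift := 0 | iter idx=3: | shift := 0 | result 0 — matching result 0.
Across all 40 domain points the two functions coincide.
verdict: equivalent


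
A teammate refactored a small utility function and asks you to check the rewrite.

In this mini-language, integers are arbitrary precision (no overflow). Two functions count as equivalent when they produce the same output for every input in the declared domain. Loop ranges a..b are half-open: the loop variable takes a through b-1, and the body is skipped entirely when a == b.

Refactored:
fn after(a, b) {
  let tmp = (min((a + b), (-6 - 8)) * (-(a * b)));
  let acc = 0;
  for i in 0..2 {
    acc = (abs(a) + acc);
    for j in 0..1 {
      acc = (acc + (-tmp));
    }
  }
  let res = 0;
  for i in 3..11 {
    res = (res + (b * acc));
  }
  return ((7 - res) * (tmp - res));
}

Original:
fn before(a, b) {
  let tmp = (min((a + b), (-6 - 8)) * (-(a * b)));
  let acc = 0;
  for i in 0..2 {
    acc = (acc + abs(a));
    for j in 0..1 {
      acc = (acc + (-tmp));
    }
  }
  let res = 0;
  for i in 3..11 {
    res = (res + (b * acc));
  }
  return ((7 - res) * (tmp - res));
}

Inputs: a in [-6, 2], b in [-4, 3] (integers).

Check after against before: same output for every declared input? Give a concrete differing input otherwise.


Behavior is preserved: although same computation, different form, the outputs never diverge.
As a probe, take a=0, b=0: before runs tmp becomes 0; next acc becomes 0; next at i=0:; next acc becomes 0; next at j=0:; next acc becomes 0; next at i=1:; next acc becomes 0; next at j=0:; next acc becomes 0; next res becomes 0; next at i=3:; next res becomes 0; next at i=4:; next res becomes 0; next at i=5:; next res becomes 0; next at i=6:; next res becomes 0; next at i=7:; next res becomes 0; next at i=8:; next res becomes 0; next at i=9:; next res becomes 0; next at i=10:; next res becomes 0; next final value 0; after runs tmp becomes 0; next acc becomes 0; next at i=0:; next acc becomes 0; next at j=0:; next acc becomes 0; next at i=1:; next acc becomes 0; next at j=0:; next acc becomes 0; next res becomes 0; next at i=3:; next res becomes 0; next at i=4:; next res becomes 0; next at i=5:; next res becomes 0; next at i=6:; next res becomes 0; next at i=7:; next res becomes 0; next at i=8:; next res becomes 0; next at i=9:; next res becomes 0; next at i=10:; next res becomes 0; next final value 0; both end at 0.
Sweeping the whole domain (72 inputs) finds no disagreement.
verdict: equivalent


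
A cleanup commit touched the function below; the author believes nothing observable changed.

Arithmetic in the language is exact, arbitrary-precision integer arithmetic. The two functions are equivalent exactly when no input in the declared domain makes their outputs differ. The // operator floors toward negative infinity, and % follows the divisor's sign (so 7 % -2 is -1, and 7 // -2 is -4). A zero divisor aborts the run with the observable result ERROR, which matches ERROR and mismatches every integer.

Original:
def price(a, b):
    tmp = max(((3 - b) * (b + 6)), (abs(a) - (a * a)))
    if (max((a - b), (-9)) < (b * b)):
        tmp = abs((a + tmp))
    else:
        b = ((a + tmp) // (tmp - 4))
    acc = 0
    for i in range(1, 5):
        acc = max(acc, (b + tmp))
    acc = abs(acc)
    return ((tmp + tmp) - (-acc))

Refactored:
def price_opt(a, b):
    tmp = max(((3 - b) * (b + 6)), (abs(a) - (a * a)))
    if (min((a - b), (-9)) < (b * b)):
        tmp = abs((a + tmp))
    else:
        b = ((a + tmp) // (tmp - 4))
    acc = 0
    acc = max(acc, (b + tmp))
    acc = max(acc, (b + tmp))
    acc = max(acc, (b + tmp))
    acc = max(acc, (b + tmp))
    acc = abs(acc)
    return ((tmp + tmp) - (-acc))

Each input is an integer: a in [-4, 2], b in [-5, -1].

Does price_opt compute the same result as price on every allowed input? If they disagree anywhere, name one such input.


Consider the input a=0, b=-1.
price: tmp := 20 | (max((a - b), (-9)) < (b * b)): false | b := 1 | acc := 0 | iter i=1: | acc := 21 | iter i=2: | acc := 21 | iter i=3: | acc := 21 | iter i=4: | acc := 21 | acc := 21 | result 61
price_opt: tmp := 20 | (min((a - b), (-9)) < (b * b)): true | tmp := 20 | acc := 0 | acc := 19 | acc := 19 | acc := 19 | acc := 19 | acc := 19 | result 59
61 vs 59 — the two versions disagree here.
verdict: not equivalent; witness: a=0, b=-1


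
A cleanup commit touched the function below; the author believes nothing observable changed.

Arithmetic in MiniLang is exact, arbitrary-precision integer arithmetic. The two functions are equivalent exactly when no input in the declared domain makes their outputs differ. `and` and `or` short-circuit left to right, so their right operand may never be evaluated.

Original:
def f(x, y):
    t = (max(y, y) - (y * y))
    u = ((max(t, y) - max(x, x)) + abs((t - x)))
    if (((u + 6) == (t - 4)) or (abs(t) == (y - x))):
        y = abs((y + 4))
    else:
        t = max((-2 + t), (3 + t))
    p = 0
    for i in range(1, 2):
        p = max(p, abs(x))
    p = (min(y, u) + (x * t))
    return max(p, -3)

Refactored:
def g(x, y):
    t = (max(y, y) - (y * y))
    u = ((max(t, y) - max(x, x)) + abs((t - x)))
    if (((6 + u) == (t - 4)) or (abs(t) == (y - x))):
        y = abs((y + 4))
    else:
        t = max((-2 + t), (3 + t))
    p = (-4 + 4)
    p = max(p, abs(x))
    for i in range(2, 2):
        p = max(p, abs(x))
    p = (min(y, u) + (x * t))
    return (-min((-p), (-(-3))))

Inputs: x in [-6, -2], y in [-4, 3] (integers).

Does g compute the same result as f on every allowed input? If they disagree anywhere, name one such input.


The two are interchangeable: arithmetic usage differs; constant usage differs; loop structure differs; statement counts differ; min/max/abs usage differs, and every declared input agrees.
As a probe, take x=-6, y=-1: f runs t=-2, then u=9, then (((u + 6) == (t - 4)) or (abs(t) == (y - x))) is false, then t=1, then p=0, then (i=1), then p=6, then p=-7, then returns -3; g runs t=-2, then u=9, then (((6 + u) == (t - 4)) or (abs(t) == (y - x))) is false, then t=1, then p=0, then p=6, then the loop over i runs zero times, then p=-7, then returns -3; both end at -3.
An exhaustive pass over the 40 declared inputs shows identical outputs.
verdict: equivalent


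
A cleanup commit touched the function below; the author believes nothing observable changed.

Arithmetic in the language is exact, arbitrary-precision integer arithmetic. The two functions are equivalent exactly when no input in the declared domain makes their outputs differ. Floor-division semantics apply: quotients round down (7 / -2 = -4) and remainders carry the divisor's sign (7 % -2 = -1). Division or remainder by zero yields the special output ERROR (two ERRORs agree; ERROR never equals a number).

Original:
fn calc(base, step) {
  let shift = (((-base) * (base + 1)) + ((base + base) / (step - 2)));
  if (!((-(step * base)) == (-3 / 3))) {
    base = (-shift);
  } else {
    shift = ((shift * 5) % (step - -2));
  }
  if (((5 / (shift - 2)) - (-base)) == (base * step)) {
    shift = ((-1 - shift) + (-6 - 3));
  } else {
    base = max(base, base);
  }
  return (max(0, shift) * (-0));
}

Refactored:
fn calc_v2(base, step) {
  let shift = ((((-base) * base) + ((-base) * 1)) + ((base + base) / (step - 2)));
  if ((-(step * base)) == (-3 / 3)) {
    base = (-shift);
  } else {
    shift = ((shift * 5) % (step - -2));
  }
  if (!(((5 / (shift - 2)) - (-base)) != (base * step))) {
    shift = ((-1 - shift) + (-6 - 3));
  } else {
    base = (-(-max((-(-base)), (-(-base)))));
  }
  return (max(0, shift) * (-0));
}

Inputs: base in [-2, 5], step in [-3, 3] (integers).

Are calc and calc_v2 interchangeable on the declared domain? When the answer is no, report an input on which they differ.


Take base=-2, step=-2.
calc: shift becomes -1; next (!((-(step * base)) == (-3 / 3))) evaluates to true; next base becomes 1; next (((5 / (shift - 2)) - (-base)) == (base * step)) evaluates to false; next base becomes 1; next final value 0
calc_v2: shift becomes -1; next ((-(step * base)) == (-3 / 3)) evaluates to false; next hits division by zero so the output is ERROR
0 and ERROR differ, so these are not the same function on this domain.
verdict: not equivalent; witness: base=-2, step=-2


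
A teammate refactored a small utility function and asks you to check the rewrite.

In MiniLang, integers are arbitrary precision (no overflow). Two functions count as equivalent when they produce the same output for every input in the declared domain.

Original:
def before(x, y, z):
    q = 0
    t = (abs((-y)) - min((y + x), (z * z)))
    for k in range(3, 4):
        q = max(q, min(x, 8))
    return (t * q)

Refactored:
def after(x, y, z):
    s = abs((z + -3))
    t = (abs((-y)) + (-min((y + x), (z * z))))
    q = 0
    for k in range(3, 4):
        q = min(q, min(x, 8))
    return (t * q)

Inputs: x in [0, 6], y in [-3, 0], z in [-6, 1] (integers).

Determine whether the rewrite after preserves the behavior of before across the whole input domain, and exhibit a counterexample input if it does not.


Input x=1, y=-3, z=-6: 5 from before versus 0 from after.
verdict: not equivalent; witness: x=1, y=-3, z=-6


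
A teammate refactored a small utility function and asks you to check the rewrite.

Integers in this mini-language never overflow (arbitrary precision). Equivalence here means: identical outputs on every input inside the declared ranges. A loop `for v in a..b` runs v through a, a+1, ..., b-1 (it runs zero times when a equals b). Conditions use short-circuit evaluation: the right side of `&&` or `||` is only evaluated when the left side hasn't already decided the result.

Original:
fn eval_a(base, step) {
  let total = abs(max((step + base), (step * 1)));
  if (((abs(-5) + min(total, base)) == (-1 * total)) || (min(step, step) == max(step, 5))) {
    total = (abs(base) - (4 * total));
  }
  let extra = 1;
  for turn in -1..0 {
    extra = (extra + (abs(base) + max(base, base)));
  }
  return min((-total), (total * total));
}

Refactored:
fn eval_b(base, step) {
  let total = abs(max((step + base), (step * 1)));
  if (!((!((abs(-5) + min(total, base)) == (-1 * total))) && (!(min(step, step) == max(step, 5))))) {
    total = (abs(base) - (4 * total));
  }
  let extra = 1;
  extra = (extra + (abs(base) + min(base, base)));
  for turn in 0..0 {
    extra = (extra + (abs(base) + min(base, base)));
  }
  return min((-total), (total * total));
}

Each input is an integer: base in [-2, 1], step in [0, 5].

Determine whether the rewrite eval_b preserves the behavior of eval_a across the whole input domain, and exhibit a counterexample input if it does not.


Although `max(base, base)` became `min(base, base)`, no input in the stated domain can expose it.
Tracing base=-1, step=4: eval_a: total = 4; (((abs(-5) + min(total, base)) == (-1 * total)) || (min(step, step) == max(step, 5))) -> false; extra = 1; [turn=-1]; extra = 1; return -4 | eval_b: total = 4; (!((!((abs(-5) + min(total, base)) == (-1 * total))) && (!(min(step, step) == max(step, 5))))) -> false; extra = 1; extra = 1; the turn loop: no iterations; return -4 — matching result -4.
Sweeping the whole domain (24 inputs) finds no disagreement.
verdict: equivalent


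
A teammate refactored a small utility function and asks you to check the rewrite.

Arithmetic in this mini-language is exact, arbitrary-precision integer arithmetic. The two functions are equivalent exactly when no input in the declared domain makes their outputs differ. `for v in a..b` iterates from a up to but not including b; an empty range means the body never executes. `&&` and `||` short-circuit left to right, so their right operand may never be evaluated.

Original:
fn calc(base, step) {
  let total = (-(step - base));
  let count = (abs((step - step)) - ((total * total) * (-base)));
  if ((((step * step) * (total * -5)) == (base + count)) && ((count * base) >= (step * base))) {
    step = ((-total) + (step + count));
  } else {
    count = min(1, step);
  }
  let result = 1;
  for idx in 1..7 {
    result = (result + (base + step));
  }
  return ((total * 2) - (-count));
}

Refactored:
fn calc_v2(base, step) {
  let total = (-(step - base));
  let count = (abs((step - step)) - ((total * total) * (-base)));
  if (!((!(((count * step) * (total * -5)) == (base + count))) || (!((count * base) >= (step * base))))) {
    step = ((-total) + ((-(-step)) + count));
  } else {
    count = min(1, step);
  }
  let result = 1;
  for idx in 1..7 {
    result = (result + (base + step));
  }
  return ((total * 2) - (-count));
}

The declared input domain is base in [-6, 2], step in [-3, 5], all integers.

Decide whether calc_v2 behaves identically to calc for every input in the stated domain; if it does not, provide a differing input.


Evaluate both at base=0, step=-3.
calc: total=3, then count=0, then ((((step * step) * (total * -5)) == (base + count)) && ((count * base) >= (step * base))) is false, then count=-3, then result=1, then (idx=1), then result=-2, then (idx=2), then result=-5, then (idx=3), then result=-8, then (idx=4), then result=-11, then (idx=5), then result=-14, then (idx=6), then result=-17, then returns 3
calc_v2: total=3, then count=0, then (!((!(((count * step) * (total * -5)) == (base + count))) || (!((count * base) >= (step * base))))) is true, then step=-6, then result=1, then (idx=1), then result=-5, then (idx=2), then result=-11, then (idx=3), then result=-17, then (idx=4), then result=-23, then (idx=5), then result=-29, then (idx=6), then result=-35, then returns 6
3 against 6: the behavior changed.
verdict: not equivalent; witness: base=0, step=-3


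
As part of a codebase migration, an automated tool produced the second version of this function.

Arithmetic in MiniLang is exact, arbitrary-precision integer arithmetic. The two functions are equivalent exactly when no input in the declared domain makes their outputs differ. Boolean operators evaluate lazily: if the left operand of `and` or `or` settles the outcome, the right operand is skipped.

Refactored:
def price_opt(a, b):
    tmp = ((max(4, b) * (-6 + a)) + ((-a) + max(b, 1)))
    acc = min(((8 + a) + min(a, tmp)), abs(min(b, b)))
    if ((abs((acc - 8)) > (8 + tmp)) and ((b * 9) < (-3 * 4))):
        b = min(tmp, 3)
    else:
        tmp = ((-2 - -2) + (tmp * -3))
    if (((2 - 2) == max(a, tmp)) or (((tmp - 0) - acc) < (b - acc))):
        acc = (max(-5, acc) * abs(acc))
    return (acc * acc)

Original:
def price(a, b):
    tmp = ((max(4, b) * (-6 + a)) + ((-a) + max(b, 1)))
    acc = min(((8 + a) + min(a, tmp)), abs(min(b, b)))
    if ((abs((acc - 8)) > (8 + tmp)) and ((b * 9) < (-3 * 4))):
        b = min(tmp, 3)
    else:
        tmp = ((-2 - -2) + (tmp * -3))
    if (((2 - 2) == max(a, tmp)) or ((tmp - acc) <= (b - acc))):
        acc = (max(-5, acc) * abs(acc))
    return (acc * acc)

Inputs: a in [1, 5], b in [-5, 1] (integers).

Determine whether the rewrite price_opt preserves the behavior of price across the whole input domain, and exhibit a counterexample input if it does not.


Not equivalent: a=1, b=-5 separates them (3025 vs 121).
price: tmp becomes -20; next acc becomes -11; next ((abs((acc - 8)) > (8 + tmp)) and ((b * 9) < (-3 * 4))) evaluates to true; next b becomes -20; next (((2 - 2) == max(a, tmp)) or ((tmp - acc) <= (b - acc))) evaluates to true; next acc becomes -55; next final value 3025
price_opt: tmp becomes -20; next acc becomes -11; next ((abs((acc - 8)) > (8 + tmp)) and ((b * 9) < (-3 * 4))) evaluates to true; next b becomes -20; next (((2 - 2) == max(a, tmp)) or (((tmp - 0) - acc) < (b - acc))) evaluates to false; next final value 121
verdict: not equivalent; witness: a=1, b=-5


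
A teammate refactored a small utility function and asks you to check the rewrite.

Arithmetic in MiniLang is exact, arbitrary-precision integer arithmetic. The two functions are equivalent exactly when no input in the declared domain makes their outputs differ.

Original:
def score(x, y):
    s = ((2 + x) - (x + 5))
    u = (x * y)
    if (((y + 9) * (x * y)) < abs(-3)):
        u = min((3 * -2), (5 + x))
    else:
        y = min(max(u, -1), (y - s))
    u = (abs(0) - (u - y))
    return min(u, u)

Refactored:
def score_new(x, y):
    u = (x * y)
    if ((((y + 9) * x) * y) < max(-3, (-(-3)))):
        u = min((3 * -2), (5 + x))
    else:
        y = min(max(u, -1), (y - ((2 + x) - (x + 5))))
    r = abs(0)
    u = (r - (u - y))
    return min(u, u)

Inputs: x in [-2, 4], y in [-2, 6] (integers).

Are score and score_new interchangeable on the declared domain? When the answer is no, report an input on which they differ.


Side by side, the visible changes include: constant usage differs, plus local variable names differ, plus min/max/abs usage differs.
One worked example (x=1, y=-1) — score: s = -3; u = -1; (((y + 9) * (x * y)) < abs(-3)) -> true; u = -6; u = 5; return 5; score_new: u = -1; ((((y + 9) * x) * y) < max(-3, (-(-3)))) -> true; u = -6; r = 0; u = 5; return 5; agreement on 5.
Every one of the 63 inputs gives matching results.
verdict: equivalent


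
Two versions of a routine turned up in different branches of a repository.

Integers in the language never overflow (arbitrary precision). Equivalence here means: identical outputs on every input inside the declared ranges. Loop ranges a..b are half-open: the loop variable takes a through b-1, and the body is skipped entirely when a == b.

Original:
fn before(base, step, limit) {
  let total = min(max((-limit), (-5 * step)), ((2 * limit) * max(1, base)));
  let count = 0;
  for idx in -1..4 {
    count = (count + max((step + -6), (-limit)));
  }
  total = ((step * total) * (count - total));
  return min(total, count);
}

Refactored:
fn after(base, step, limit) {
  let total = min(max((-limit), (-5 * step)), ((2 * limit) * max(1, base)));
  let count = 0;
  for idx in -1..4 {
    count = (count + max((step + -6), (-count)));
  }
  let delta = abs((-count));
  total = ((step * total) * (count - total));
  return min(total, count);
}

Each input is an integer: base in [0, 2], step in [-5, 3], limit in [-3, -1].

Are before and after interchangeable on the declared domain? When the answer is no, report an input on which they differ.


Consider the input base=0, step=-5, limit=-3.
before: total becomes -6; next count becomes 0; next at idx=-1:; next count becomes 3; next at idx=0:; next count becomes 6; next at idx=1:; next count becomes 9; next at idx=2:; next count becomes 12; next at idx=3:; next count becomes 15; next total becomes 630; next final value 15
after: total becomes -6; next count becomes 0; next at idx=-1:; next count becomes 0; next at idx=0:; next count becomes 0; next at idx=1:; next count becomes 0; next at idx=2:; next count becomes 0; next at idx=3:; next count becomes 0; next delta becomes 0; next total becomes 180; next final value 0
15 vs 0 — the two versions disagree here.
verdict: not equivalent; witness: base=0, step=-5, limit=-3


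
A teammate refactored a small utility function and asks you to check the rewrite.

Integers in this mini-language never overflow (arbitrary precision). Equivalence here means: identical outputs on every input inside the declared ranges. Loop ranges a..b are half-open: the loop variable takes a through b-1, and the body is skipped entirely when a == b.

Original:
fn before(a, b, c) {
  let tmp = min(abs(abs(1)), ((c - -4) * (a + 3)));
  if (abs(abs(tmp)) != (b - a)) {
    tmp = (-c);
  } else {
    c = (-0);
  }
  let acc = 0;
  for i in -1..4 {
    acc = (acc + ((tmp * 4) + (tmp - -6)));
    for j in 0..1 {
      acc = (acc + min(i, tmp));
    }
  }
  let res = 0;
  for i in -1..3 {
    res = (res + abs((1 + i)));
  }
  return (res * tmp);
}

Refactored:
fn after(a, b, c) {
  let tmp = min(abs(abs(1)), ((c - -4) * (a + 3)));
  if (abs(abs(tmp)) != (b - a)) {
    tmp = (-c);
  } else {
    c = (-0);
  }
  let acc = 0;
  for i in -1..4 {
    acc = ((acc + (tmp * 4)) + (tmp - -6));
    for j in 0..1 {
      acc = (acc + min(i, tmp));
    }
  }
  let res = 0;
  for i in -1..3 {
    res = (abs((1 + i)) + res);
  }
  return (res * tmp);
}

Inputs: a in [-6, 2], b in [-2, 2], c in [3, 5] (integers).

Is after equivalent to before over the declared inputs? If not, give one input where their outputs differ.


Comparing the listings, the differences include: same computation, different form.
As a probe, take a=-5, b=1, c=3: before runs tmp = -14; (abs(abs(tmp)) != (b - a)) -> true; tmp = -3; acc = 0; [i=-1]; acc = -9; [j=0]; acc = -12; [i=0]; acc = -21; [j=0]; acc = -24; [i=1]; acc = -33; [j=0]; acc = -36; [i=2]; acc = -45; [j=0]; acc = -48; [i=3]; acc = -57; [j=0]; acc = -60; res = 0; [i=-1]; res = 0; [i=0]; res = 1; [i=1]; res = 3; [i=2]; res = 6; return -18; after runs tmp = -14; (abs(abs(tmp)) != (b - a)) -> true; tmp = -3; acc = 0; [i=-1]; acc = -9; [j=0]; acc = -12; [i=0]; acc = -21; [j=0]; acc = -24; [i=1]; acc = -33; [j=0]; acc = -36; [i=2]; acc = -45; [j=0]; acc = -48; [i=3]; acc = -57; [j=0]; acc = -60; res = 0; [i=-1]; res = 0; [i=0]; res = 1; [i=1]; res = 3; [i=2]; res = 6; return -18; both end at -18.
Checked all 135 inputs in the declared domain: the outputs agree on every one.
verdict: equivalent


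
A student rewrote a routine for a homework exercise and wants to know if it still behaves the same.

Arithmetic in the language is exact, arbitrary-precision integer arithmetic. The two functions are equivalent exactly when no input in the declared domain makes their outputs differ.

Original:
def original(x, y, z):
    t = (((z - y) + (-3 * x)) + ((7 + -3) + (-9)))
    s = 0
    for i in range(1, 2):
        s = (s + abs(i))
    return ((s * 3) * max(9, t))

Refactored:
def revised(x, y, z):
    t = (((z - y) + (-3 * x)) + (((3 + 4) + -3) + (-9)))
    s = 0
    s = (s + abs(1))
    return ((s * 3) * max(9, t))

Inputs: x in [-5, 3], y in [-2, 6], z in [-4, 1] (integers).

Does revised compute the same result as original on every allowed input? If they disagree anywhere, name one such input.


Equivalent — the differences include statement counts differ; and arithmetic usage differs; and constant usage differs; and local variable names differ; and loop structure differs, yet no declared input distinguishes the two.
As a probe, take x=-2, y=-1, z=-3: original runs t=-1, then s=0, then (i=1), then s=1, then returns 27; revised runs t=-1, then s=0, then s=1, then returns 27; both end at 27.
Across all 486 domain points the two functions coincide.
verdict: equivalent


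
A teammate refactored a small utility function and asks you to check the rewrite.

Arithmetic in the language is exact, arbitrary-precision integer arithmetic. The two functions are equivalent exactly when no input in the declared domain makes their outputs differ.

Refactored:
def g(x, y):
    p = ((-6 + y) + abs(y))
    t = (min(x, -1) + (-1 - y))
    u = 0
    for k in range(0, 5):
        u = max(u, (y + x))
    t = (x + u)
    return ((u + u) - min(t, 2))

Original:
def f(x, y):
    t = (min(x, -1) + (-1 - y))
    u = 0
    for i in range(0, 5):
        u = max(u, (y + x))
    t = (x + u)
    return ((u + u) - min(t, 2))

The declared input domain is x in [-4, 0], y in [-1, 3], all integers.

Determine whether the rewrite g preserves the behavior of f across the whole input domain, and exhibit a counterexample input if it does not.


Side by side, the visible changes include: local variable names differ; also statement counts differ; also min/max/abs usage differs; also constant usage differs; also arithmetic usage differs.
As a probe, take x=-3, y=3: f runs t becomes -7; next u becomes 0; next at i=0:; next u becomes 0; next at i=1:; next u becomes 0; next at i=2:; next u becomes 0; next at i=3:; next u becomes 0; next at i=4:; next u becomes 0; next t becomes -3; next final value 3; g runs p becomes 0; next t becomes -7; next u becomes 0; next at k=0:; next u becomes 0; next at k=1:; next u becomes 0; next at k=2:; next u becomes 0; next at k=3:; next u becomes 0; next at k=4:; next u becomes 0; next t becomes -3; next final value 3; both end at 3.
Checked all 25 inputs in the declared domain: the outputs agree on every one.
verdict: equivalent


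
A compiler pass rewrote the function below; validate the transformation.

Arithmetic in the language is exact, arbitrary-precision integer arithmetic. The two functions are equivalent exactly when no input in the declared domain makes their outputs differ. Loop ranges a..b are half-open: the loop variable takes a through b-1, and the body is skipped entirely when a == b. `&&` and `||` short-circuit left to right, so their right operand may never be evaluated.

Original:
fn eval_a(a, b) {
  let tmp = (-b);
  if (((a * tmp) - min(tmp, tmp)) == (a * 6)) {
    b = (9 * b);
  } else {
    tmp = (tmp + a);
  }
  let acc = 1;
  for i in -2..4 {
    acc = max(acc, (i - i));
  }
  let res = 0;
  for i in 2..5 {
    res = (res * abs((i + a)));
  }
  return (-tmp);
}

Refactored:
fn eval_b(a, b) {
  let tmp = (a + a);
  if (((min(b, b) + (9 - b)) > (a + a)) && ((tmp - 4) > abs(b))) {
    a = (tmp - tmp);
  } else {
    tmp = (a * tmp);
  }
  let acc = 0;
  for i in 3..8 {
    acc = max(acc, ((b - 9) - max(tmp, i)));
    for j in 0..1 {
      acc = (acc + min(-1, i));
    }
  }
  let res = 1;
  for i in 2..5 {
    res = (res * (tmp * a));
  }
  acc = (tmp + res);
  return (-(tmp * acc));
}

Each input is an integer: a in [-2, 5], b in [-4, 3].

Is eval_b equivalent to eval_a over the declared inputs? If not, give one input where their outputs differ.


Run the pair on a=-2, b=-4.
eval_a: tmp=4, then (((a * tmp) - min(tmp, tmp)) == (a * 6)) is true, then b=-36, then acc=1, then (i=-2), then acc=1, then (i=-1), then acc=1, then (i=0), then acc=1, then (i=1), then acc=1, then (i=2), then acc=1, then (i=3), then acc=1, then res=0, then (i=2), then res=0, then (i=3), then res=0, then (i=4), then res=0, then returns -4
eval_b: tmp=-4, then (((min(b, b) + (9 - b)) > (a + a)) && ((tmp - 4) > abs(b))) is false, then tmp=8, then acc=0, then (i=3), then acc=0, then (j=0), then acc=-1, then (i=4), then acc=-1, then (j=0), then acc=-2, then (i=5), then acc=-2, then (j=0), then acc=-3, then (i=6), then acc=-3, then (j=0), then acc=-4, then (i=7), then acc=-4, then (j=0), then acc=-5, then res=1, then (i=2), then res=-16, then (i=3), then res=256, then (i=4), then res=-4096, then acc=-4088, then returns 32704
-4 and 32704 differ, so these are not the same function on this domain.
verdict: not equivalent; witness: a=-2, b=-4


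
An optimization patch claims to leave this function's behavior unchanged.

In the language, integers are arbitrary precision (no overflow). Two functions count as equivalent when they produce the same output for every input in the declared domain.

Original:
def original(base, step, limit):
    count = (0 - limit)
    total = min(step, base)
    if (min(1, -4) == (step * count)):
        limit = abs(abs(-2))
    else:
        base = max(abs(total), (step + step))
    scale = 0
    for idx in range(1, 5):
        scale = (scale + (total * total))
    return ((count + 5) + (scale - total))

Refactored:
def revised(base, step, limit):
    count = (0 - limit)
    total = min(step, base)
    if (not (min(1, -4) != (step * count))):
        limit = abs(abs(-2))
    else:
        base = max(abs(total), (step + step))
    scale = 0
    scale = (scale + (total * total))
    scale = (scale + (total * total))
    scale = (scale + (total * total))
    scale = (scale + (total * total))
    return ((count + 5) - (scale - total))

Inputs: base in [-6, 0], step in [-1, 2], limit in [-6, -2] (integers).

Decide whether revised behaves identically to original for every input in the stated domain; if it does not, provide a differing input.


Input base=-6, step=-1, limit=-6: 161 from original versus -139 from revised.
verdict: not equivalent; witness: base=-6, step=-1, limit=-6
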